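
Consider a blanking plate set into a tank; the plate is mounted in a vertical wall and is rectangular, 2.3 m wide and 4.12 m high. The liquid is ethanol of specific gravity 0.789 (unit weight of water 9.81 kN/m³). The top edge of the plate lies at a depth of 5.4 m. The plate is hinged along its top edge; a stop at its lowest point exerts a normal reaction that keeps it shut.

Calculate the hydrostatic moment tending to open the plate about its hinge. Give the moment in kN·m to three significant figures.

M ≈ 1230 kN·m

γ = 0.789 × 9.81 = 7.74009 kN/m³.
The centroid lies 4.12/2 = 2.06 m below the top edge, so the centroid depth is h_c = 5.4 + 2.06 = 7.46 m.
A = 2.3 × 4.12 = 9.476 m².
Resultant F = γ·h_c·A = 7.74009 × 7.46 × 9.476 = 547.154 kN.
I_c = b·h³/12 = 2.3 × 4.12³/12 = 13.4041 m⁴.
Centre of pressure: y_p = y_c + I_c/(y_c·A) = 7.46 + 13.4041/(7.46 × 9.476) = 7.46 + 0.189615 = 7.64961 m along the plane.
The resultant acts 2.06 + 0.189615 = 2.24961 m (along the plate) below the hinge at the top edge, so the moment about the hinge is M = F × 2.24961 = 547.154 × 2.24961 = 1230.88 kN·m.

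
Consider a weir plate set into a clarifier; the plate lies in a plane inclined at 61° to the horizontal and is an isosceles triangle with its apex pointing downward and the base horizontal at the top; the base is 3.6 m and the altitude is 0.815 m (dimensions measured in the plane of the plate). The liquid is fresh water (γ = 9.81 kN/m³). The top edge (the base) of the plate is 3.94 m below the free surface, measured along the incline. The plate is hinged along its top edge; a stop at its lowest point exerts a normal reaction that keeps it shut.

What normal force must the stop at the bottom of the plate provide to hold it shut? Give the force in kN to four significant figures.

P ≈ 18.24 kN

γ = 9.81 kN/m³.
Let θ = 61° be the plate's angle to the horizontal; measure y along the incline from where the plane meets the free surface. Vertical depth h = y·sinθ with sinθ = 0.874620.
With the apex down, the centroid sits h/3 = 0.815/3 = 0.271667 m below the base (the top edge), so y_c = 3.94 + 0.271667 = 4.21167 m and h_c = 4.21167 × 0.874620 = 3.68361 m.
A = ½ × 3.6 × 0.815 = 1.467 m².
Resultant F = γ·h_c·A = 9.81 × 3.68361 × 1.467 = 53.0118 kN.
I_c = b·h³/36 = 3.6 × 0.815³/36 = 0.0541343 m⁴.
Centre of pressure: y_p = y_c + I_c/(y_c·A) = 4.21167 + 0.0541343/(4.21167 × 1.467) = 4.21167 + 0.00876169 = 4.22043 m along the plane.
The resultant acts 0.271667 + 0.00876169 = 0.280429 m (along the plate) below the hinge at the top edge, so the moment about the hinge is M = F × 0.280429 = 53.0118 × 0.280429 = 14.866 kN·m.
A normal force at the bottom, 0.815 m from the hinge, must supply this moment: P = 14.866/0.815 = 18.2405 kN.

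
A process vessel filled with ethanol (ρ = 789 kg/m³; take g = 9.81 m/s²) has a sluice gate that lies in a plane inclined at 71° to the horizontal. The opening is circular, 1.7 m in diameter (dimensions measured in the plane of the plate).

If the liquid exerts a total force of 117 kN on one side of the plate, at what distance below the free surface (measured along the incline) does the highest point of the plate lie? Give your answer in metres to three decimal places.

γ = ρg = 789 × 9.81 / 1000 = 7.74009 kN/m³.
A = π(0.85)² = 2.2698 m².
From F = γ·h_c·A, the centroid depth is h_c = 117/(7.74009 × 2.2698) = 6.65966 m.
Let θ = 71° be the plate's angle to the horizontal; measure y along the incline from where the plane meets the free surface. Vertical depth h = y·sinθ with sinθ = 0.945519.
Along the incline, y_c = h_c/sinθ = 6.65966/0.945519 = 7.04339 m.
The centroid is at the centre, 0.85 m below the top of the plate, so the highest point sits at y_top = 7.04339 − 0.85 = 6.19339 m along the incline.

y_top ≈ 6.193 m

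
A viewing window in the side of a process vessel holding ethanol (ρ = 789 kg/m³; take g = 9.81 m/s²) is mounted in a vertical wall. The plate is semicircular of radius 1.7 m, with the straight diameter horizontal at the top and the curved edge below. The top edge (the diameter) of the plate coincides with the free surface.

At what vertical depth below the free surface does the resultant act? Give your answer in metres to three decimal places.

γ = ρg = 789 × 9.81 / 1000 = 7.74009 kN/m³.
The centroid of a semicircle lies 4r/(3π) = 0.721502 m from the diameter, here below the top edge, so the centroid depth is h_c = 0.721502 m.
A = πr²/2 = π × 1.7²/2 = 4.5396 m².
Resultant F = γ·h_c·A = 7.74009 × 0.721502 × 4.5396 = 25.3514 kN.
I_c = (π/8 − 8/(9π))·r⁴ = 0.109757 × 1.7⁴ = 0.916701 m⁴.
Centre of pressure: y_p = y_c + I_c/(y_c·A) = 0.721502 + 0.916701/(0.721502 × 4.5396) = 0.721502 + 0.27988 = 1.00138 m along the plane.

h_p = 1.001 m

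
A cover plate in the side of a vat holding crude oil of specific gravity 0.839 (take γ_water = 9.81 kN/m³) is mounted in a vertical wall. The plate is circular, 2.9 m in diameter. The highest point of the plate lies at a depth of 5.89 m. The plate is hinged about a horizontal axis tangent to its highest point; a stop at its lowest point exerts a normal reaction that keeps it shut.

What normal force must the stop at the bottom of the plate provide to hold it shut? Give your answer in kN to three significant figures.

P ≈ 209 kN

γ = 0.839 × 9.81 = 8.23059 kN/m³.
The centroid is at the centre, 1.45 m below the top of the plate, so the centroid depth is h_c = 5.89 + 1.45 = 7.34 m.
A = π(1.45)² = 6.6052 m².
Resultant F = γ·h_c·A = 8.23059 × 7.34 × 6.6052 = 399.037 kN.
I_c = πr⁴/4 = π × 1.45⁴/4 = 3.47186 m⁴.
Centre of pressure: y_p = y_c + I_c/(y_c·A) = 7.34 + 3.47186/(7.34 × 6.6052) = 7.34 + 0.0716111 = 7.41161 m along the plane.
The resultant acts 1.45 + 0.0716111 = 1.52161 m (along the plate) below the hinge at the top edge, so the moment about the hinge is M = F × 1.52161 = 399.037 × 1.52161 = 607.179 kN·m.
A normal force at the bottom, 2.9 m from the hinge, must supply this moment: P = 607.179/2.9 = 209.372 kN.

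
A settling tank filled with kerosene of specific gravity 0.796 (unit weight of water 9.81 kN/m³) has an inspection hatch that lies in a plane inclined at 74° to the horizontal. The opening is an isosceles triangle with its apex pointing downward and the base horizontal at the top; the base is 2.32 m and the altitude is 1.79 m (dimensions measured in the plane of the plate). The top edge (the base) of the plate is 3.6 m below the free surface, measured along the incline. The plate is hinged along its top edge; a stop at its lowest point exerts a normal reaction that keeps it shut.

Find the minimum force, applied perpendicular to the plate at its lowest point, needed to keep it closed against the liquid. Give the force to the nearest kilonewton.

P ≈ 23 kN

γ = 0.796 × 9.81 = 7.80876 kN/m³.
Let θ = 74° be the plate's angle to the horizontal; measure y along the incline from where the plane meets the free surface. Vertical depth h = y·sinθ with sinθ = 0.961262.
With the apex down, the centroid sits h/3 = 1.79/3 = 0.596667 m below the base (the top edge), so y_c = 3.6 + 0.596667 = 4.19667 m and h_c = 4.19667 × 0.961262 = 4.0341 m.
A = ½ × 2.32 × 1.79 = 2.0764 m².
Resultant F = γ·h_c·A = 7.80876 × 4.0341 × 2.0764 = 65.4093 kN.
I_c = b·h³/36 = 2.32 × 1.79³/36 = 0.369611 m⁴.
Centre of pressure: y_p = y_c + I_c/(y_c·A) = 4.19667 + 0.369611/(4.19667 × 2.0764) = 4.19667 + 0.0424159 = 4.23909 m along the plane.
The resultant acts 0.596667 + 0.0424159 = 0.639083 m (along the plate) below the hinge at the top edge, so the moment about the hinge is M = F × 0.639083 = 65.4093 × 0.639083 = 41.802 kN·m.
A normal force at the bottom, 1.79 m from the hinge, must supply this moment: P = 41.802/1.79 = 23.3531 kN.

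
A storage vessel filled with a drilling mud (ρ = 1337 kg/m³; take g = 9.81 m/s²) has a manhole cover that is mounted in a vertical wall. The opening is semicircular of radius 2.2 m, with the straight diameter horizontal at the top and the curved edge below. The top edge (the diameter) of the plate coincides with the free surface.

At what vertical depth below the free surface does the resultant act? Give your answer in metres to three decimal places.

h_p = 1.296 m

γ = ρg = 1337 × 9.81 / 1000 = 13.11597 kN/m³.
The centroid of a semicircle lies 4r/(3π) = 0.933709 m from the diameter, here below the top edge, so the centroid depth is h_c = 0.933709 m.
A = πr²/2 = π × 2.2²/2 = 7.60265 m².
Resultant F = γ·h_c·A = 13.11597 × 0.933709 × 7.60265 = 93.1058 kN.
I_c = (π/8 − 8/(9π))·r⁴ = 0.109757 × 2.2⁴ = 2.57112 m⁴.
Centre of pressure: y_p = y_c + I_c/(y_c·A) = 0.933709 + 2.57112/(0.933709 × 7.60265) = 0.933709 + 0.362198 = 1.29591 m along the plane.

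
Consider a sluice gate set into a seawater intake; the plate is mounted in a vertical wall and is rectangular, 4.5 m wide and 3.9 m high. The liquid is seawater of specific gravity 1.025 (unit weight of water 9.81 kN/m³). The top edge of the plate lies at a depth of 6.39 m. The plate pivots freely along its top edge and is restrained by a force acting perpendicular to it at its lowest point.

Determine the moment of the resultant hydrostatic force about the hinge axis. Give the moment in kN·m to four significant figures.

M ≈ 3094 kN·m

γ = 1.025 × 9.81 = 10.05525 kN/m³.
The centroid lies 3.9/2 = 1.95 m below the top edge, so the centroid depth is h_c = 6.39 + 1.95 = 8.34 m.
A = 4.5 × 3.9 = 17.55 m².
Resultant F = γ·h_c·A = 10.05525 × 8.34 × 17.55 = 1471.76 kN.
I_c = b·h³/12 = 4.5 × 3.9³/12 = 22.2446 m⁴.
Centre of pressure: y_p = y_c + I_c/(y_c·A) = 8.34 + 22.2446/(8.34 × 17.55) = 8.34 + 0.151978 = 8.49198 m along the plane.
The resultant acts 1.95 + 0.151978 = 2.10198 m (along the plate) below the hinge at the top edge, so the moment about the hinge is M = F × 2.10198 = 1471.76 × 2.10198 = 3093.61 kN·m.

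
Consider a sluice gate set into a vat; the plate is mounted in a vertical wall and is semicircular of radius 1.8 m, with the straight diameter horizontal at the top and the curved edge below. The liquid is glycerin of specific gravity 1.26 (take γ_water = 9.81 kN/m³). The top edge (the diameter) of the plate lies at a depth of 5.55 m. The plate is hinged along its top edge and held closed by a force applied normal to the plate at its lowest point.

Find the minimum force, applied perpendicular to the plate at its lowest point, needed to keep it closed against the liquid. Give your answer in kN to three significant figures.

γ = 1.26 × 9.81 = 12.3606 kN/m³.
The centroid of a semicircle lies 4r/(3π) = 0.763944 m from the diameter, here below the top edge, so the centroid depth is h_c = 5.55 + 0.763944 = 6.31394 m.
A = πr²/2 = π × 1.8²/2 = 5.08938 m².
Resultant F = γ·h_c·A = 12.3606 × 6.31394 × 5.08938 = 397.196 kN.
I_c = (π/8 − 8/(9π))·r⁴ = 0.109757 × 1.8⁴ = 1.15219 m⁴.
Centre of pressure: y_p = y_c + I_c/(y_c·A) = 6.31394 + 1.15219/(6.31394 × 5.08938) = 6.31394 + 0.0358557 = 6.3498 m along the plane.
The resultant acts 0.763944 + 0.0358557 = 0.7998 m (along the plate) below the hinge at the top edge, so the moment about the hinge is M = F × 0.7998 = 397.196 × 0.7998 = 317.677 kN·m.
A normal force at the bottom, 1.8 m from the hinge, must supply this moment: P = 317.677/1.8 = 176.487 kN.

P ≈ 176 kN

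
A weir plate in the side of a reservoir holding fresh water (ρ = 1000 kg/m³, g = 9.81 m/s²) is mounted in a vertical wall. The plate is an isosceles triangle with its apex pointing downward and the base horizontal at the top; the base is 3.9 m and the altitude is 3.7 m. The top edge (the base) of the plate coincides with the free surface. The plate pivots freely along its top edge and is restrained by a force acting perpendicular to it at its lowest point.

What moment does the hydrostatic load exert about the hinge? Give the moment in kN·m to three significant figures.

M ≈ 161 kN·m

γ = ρg = 1000 × 9.81 = 9810 N/m³ = 9.81 kN/m³.
With the apex down, the centroid sits h/3 = 3.7/3 = 1.23333 m below the base (the top edge), so the centroid depth is h_c = 1.23333 m.
A = ½ × 3.9 × 3.7 = 7.215 m².
Resultant F = γ·h_c·A = 9.81 × 1.23333 × 7.215 = 87.294 kN.
I_c = b·h³/36 = 3.9 × 3.7³/36 = 5.48741 m⁴.
Centre of pressure: y_p = y_c + I_c/(y_c·A) = 1.23333 + 5.48741/(1.23333 × 7.215) = 1.23333 + 0.616669 = 1.85 m along the plane.
The resultant acts 1.23333 + 0.616669 = 1.85 m (along the plate) below the hinge at the top edge, so the moment about the hinge is M = F × 1.85 = 87.294 × 1.85 = 161.494 kN·m.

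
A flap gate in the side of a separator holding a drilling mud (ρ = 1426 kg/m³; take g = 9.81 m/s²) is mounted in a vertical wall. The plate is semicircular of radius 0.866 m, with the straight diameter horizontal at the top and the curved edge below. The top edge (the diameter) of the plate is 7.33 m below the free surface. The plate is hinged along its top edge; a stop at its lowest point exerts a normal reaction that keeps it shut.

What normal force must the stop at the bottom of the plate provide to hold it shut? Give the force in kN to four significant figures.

P ≈ 54.83 kN

γ = ρg = 1426 × 9.81 / 1000 = 13.98906 kN/m³.
The centroid of a semicircle lies 4r/(3π) = 0.367542 m from the diameter, here below the top edge, so the centroid depth is h_c = 7.33 + 0.367542 = 7.69754 m.
A = πr²/2 = π × 0.866²/2 = 1.17803 m².
Resultant F = γ·h_c·A = 13.98906 × 7.69754 × 1.17803 = 126.852 kN.
I_c = (π/8 − 8/(9π))·r⁴ = 0.109757 × 0.866⁴ = 0.0617311 m⁴.
Centre of pressure: y_p = y_c + I_c/(y_c·A) = 7.69754 + 0.0617311/(7.69754 × 1.17803) = 7.69754 + 0.00680763 = 7.70435 m along the plane.
The resultant acts 0.367542 + 0.00680763 = 0.37435 m (along the plate) below the hinge at the top edge, so the moment about the hinge is M = F × 0.37435 = 126.852 × 0.37435 = 47.487 kN·m.
A normal force at the bottom, 0.866 m from the hinge, must supply this moment: P = 47.487/0.866 = 54.8349 kN.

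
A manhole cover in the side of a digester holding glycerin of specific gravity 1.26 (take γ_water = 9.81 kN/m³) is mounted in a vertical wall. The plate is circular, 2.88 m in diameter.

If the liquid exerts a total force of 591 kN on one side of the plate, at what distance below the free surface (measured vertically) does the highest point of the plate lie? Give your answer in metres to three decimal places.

d_top ≈ 5.900 m

γ = 1.26 × 9.81 = 12.3606 kN/m³.
A = π(1.44)² = 6.51441 m².
From F = γ·h_c·A, the centroid depth is h_c = 591/(12.3606 × 6.51441) = 7.33961 m.
The centroid is at the centre, 1.44 m below the top of the plate, so the highest point sits at h_top = 7.33961 − 1.44 = 5.89961 m below the surface.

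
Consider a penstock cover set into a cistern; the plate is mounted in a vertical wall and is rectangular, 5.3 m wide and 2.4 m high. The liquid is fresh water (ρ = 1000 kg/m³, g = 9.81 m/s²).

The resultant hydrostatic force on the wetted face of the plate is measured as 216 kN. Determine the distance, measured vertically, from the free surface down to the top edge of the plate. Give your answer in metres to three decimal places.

γ = ρg = 1000 × 9.81 = 9810 N/m³ = 9.81 kN/m³.
A = 5.3 × 2.4 = 12.72 m².
From F = γ·h_c·A, the centroid depth is h_c = 216/(9.81 × 12.72) = 1.731 m.
The centroid lies 2.4/2 = 1.2 m below the top edge, so the top edge sits at h_top = 1.731 − 1.2 = 0.531 m below the surface.

d_top ≈ 0.531 m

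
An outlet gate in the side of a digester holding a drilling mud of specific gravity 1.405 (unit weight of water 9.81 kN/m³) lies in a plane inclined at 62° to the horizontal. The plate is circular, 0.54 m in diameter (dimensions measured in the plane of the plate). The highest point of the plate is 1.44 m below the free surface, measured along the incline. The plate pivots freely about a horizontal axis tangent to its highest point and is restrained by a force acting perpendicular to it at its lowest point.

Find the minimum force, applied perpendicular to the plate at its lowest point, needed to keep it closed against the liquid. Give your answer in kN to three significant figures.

P ≈ 2.48 kN

γ = 1.405 × 9.81 = 13.78305 kN/m³.
Let θ = 62° be the plate's angle to the horizontal; measure y along the incline from where the plane meets the free surface. Vertical depth h = y·sinθ with sinθ = 0.882948.
The centroid is at the centre, 0.27 m below the top of the plate, so y_c = 1.44 + 0.27 = 1.71 m and h_c = 1.71 × 0.882948 = 1.50984 m.
A = π(0.27)² = 0.229022 m².
Resultant F = γ·h_c·A = 13.78305 × 1.50984 × 0.229022 = 4.76599 kN.
I_c = πr⁴/4 = π × 0.27⁴/4 = 0.00417393 m⁴.
Centre of pressure: y_p = y_c + I_c/(y_c·A) = 1.71 + 0.00417393/(1.71 × 0.229022) = 1.71 + 0.0106579 = 1.72066 m along the plane.
The resultant acts 0.27 + 0.0106579 = 0.280658 m (along the plate) below the hinge at the top edge, so the moment about the hinge is M = F × 0.280658 = 4.76599 × 0.280658 = 1.33761 kN·m.
A normal force at the bottom, 0.54 m from the hinge, must supply this moment: P = 1.33761/0.54 = 2.47706 kN.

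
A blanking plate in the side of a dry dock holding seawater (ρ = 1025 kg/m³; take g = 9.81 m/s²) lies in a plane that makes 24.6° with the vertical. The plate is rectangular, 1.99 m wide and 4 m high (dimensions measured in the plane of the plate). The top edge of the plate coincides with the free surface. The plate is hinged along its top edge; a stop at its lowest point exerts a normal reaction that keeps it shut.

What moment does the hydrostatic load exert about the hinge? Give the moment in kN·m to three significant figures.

γ = ρg = 1025 × 9.81 / 1000 = 10.05525 kN/m³.
The plate makes 24.6° with the vertical, i.e. θ = 90° − 24.6° = 65.4° to the horizontal. Measuring y along the incline from the free-surface line, vertical depth h = y·sinθ with sinθ = 0.909236.
The centroid lies 4/2 = 2 m below the top edge, so y_c = 2 m and h_c = 2 × 0.909236 = 1.81847 m.
A = 1.99 × 4 = 7.96 m².
Resultant F = γ·h_c·A = 10.05525 × 1.81847 × 7.96 = 145.55 kN.
I_c = b·h³/12 = 1.99 × 4³/12 = 10.6133 m⁴.
Centre of pressure: y_p = y_c + I_c/(y_c·A) = 2 + 10.6133/(2 × 7.96) = 2 + 0.666665 = 2.66667 m along the plane.
The resultant acts 2 + 0.666665 = 2.66667 m (along the plate) below the hinge at the top edge, so the moment about the hinge is M = F × 2.66667 = 145.55 × 2.66667 = 388.134 kN·m.

M ≈ 388 kN·m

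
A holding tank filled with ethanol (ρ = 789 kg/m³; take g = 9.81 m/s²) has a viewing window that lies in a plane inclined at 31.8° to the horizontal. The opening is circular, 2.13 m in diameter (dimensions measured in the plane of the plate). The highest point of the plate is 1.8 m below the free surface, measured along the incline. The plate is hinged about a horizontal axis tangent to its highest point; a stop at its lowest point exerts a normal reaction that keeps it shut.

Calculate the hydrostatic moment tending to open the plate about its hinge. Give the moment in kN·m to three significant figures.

M ≈ 48.5 kN·m

γ = ρg = 789 × 9.81 / 1000 = 7.74009 kN/m³.
Let θ = 31.8° be the plate's angle to the horizontal; measure y along the incline from where the plane meets the free surface. Vertical depth h = y·sinθ with sinθ = 0.526956.
The centroid is at the centre, 1.065 m below the top of the plate, so y_c = 1.8 + 1.065 = 2.865 m and h_c = 2.865 × 0.526956 = 1.50973 m.
A = π(1.065)² = 3.56327 m².
Resultant F = γ·h_c·A = 7.74009 × 1.50973 × 3.56327 = 41.6384 kN.
I_c = πr⁴/4 = π × 1.065⁴/4 = 1.01039 m⁴.
Centre of pressure: y_p = y_c + I_c/(y_c·A) = 2.865 + 1.01039/(2.865 × 3.56327) = 2.865 + 0.0989728 = 2.96397 m along the plane.
The resultant acts 1.065 + 0.0989728 = 1.16397 m (along the plate) below the hinge at the top edge, so the moment about the hinge is M = F × 1.16397 = 41.6384 × 1.16397 = 48.4658 kN·m.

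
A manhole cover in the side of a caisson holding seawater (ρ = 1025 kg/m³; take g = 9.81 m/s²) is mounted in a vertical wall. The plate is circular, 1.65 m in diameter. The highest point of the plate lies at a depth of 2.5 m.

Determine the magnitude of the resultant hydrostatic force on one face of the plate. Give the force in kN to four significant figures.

γ = ρg = 1025 × 9.81 / 1000 = 10.05525 kN/m³.
The centroid is at the centre, 0.825 m below the top of the plate, so the centroid depth is h_c = 2.5 + 0.825 = 3.325 m.
A = π(0.825)² = 2.13825 m².
Resultant F = γ·h_c·A = 10.05525 × 3.325 × 2.13825 = 71.4896 kN.

F ≈ 71.49 kN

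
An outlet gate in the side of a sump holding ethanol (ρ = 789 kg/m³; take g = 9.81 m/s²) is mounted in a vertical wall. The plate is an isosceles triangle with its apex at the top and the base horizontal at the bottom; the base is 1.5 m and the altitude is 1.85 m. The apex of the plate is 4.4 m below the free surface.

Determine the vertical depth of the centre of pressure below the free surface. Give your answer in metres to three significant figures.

γ = ρg = 789 × 9.81 / 1000 = 7.74009 kN/m³.
With the apex up, the centroid sits 2h/3 = 2 × 1.85/3 = 1.23333 m below the apex, so the centroid depth is h_c = 4.4 + 1.23333 = 5.63333 m.
A = ½ × 1.5 × 1.85 = 1.3875 m².
Resultant F = γ·h_c·A = 7.74009 × 5.63333 × 1.3875 = 60.4984 kN.
I_c = b·h³/36 = 1.5 × 1.85³/36 = 0.263818 m⁴.
Centre of pressure: y_p = y_c + I_c/(y_c·A) = 5.63333 + 0.263818/(5.63333 × 1.3875) = 5.63333 + 0.0337525 = 5.66708 m along the plane.

h_p = 5.67 m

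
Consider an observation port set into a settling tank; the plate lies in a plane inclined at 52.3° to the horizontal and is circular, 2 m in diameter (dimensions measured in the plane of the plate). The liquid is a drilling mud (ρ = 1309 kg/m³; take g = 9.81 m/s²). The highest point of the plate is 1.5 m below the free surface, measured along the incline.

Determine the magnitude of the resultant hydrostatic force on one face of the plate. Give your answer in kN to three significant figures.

γ = ρg = 1309 × 9.81 / 1000 = 12.84129 kN/m³.
Let θ = 52.3° be the plate's angle to the horizontal; measure y along the incline from where the plane meets the free surface. Vertical depth h = y·sinθ with sinθ = 0.791224.
The centroid is at the centre, 1 m below the top of the plate, so y_c = 1.5 + 1 = 2.5 m and h_c = 2.5 × 0.791224 = 1.97806 m.
A = π(1)² = 3.14159 m².
Resultant F = γ·h_c·A = 12.84129 × 1.97806 × 3.14159 = 79.799 kN.

F ≈ 79.8 kN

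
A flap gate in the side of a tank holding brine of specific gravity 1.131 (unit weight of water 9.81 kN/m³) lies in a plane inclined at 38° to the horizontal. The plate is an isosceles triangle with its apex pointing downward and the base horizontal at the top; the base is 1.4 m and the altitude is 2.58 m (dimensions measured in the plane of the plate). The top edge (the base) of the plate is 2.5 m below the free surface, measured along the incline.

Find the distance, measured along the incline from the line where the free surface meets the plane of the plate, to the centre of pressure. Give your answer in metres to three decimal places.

y_p = 3.470 m

γ = 1.131 × 9.81 = 11.09511 kN/m³.
Let θ = 38° be the plate's angle to the horizontal; measure y along the incline from where the plane meets the free surface. Vertical depth h = y·sinθ with sinθ = 0.615661.
With the apex down, the centroid sits h/3 = 2.58/3 = 0.86 m below the base (the top edge), so y_c = 2.5 + 0.86 = 3.36 m and h_c = 3.36 × 0.615661 = 2.06862 m.
A = ½ × 1.4 × 2.58 = 1.806 m².
Resultant F = γ·h_c·A = 11.09511 × 2.06862 × 1.806 = 41.4505 kN.
I_c = b·h³/36 = 1.4 × 2.58³/36 = 0.667859 m⁴.
Centre of pressure: y_p = y_c + I_c/(y_c·A) = 3.36 + 0.667859/(3.36 × 1.806) = 3.36 + 0.11006 = 3.47006 m along the plane.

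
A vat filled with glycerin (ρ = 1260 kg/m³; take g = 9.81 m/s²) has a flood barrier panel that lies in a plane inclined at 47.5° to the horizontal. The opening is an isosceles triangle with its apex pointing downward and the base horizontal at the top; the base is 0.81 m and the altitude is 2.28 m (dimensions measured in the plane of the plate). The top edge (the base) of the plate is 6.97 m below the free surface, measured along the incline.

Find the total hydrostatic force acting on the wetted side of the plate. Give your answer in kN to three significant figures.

F ≈ 65.0 kN

γ = ρg = 1260 × 9.81 / 1000 = 12.3606 kN/m³.
Let θ = 47.5° be the plate's angle to the horizontal; measure y along the incline from where the plane meets the free surface. Vertical depth h = y·sinθ with sinθ = 0.737277.
With the apex down, the centroid sits h/3 = 2.28/3 = 0.76 m below the base (the top edge), so y_c = 6.97 + 0.76 = 7.73 m and h_c = 7.73 × 0.737277 = 5.69915 m.
A = ½ × 0.81 × 2.28 = 0.9234 m².
Resultant F = γ·h_c·A = 12.3606 × 5.69915 × 0.9234 = 65.0488 kN.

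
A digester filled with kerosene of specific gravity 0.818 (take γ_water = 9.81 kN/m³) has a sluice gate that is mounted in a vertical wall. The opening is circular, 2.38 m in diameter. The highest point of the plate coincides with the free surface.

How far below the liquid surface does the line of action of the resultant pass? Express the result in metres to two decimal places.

γ = 0.818 × 9.81 = 8.02458 kN/m³.
The centroid is at the centre, 1.19 m below the top of the plate, so the centroid depth is h_c = 1.19 m.
A = π(1.19)² = 4.44881 m².
Resultant F = γ·h_c·A = 8.02458 × 1.19 × 4.44881 = 42.4828 kN.
I_c = πr⁴/4 = π × 1.19⁴/4 = 1.57499 m⁴.
Centre of pressure: y_p = y_c + I_c/(y_c·A) = 1.19 + 1.57499/(1.19 × 4.44881) = 1.19 + 0.2975 = 1.4875 m along the plane.

h_p = 1.49 m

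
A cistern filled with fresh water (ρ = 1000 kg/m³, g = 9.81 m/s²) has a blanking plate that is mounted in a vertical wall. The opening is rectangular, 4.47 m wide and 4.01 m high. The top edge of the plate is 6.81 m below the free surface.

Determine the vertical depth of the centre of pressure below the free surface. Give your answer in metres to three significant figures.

h_p = 8.97 m

γ = ρg = 1000 × 9.81 = 9810 N/m³ = 9.81 kN/m³.
The centroid lies 4.01/2 = 2.005 m below the top edge, so the centroid depth is h_c = 6.81 + 2.005 = 8.815 m.
A = 4.47 × 4.01 = 17.9247 m².
Resultant F = γ·h_c·A = 9.81 × 8.815 × 17.9247 = 1550.04 kN.
I_c = b·h³/12 = 4.47 × 4.01³/12 = 24.0192 m⁴.
Centre of pressure: y_p = y_c + I_c/(y_c·A) = 8.815 + 24.0192/(8.815 × 17.9247) = 8.815 + 0.152014 = 8.96701 m along the plane.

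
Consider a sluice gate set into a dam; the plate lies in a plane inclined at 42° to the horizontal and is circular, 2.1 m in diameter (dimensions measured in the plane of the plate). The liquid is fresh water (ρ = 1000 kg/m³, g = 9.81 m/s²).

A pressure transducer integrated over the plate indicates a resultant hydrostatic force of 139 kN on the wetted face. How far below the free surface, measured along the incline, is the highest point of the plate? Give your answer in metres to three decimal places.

γ = ρg = 1000 × 9.81 = 9810 N/m³ = 9.81 kN/m³.
A = π(1.05)² = 3.46361 m².
From F = γ·h_c·A, the centroid depth is h_c = 139/(9.81 × 3.46361) = 4.09088 m.
Let θ = 42° be the plate's angle to the horizontal; measure y along the incline from where the plane meets the free surface. Vertical depth h = y·sinθ with sinθ = 0.669131.
Along the incline, y_c = h_c/sinθ = 4.09088/0.669131 = 6.11372 m.
The centroid is at the centre, 1.05 m below the top of the plate, so the highest point sits at y_top = 6.11372 − 1.05 = 5.06372 m along the incline.

y_top ≈ 5.064 m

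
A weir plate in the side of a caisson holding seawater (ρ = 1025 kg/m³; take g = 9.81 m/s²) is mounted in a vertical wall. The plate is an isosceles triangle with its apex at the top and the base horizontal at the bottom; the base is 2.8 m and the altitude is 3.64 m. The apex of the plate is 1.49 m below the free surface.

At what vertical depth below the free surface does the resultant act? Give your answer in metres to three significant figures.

γ = ρg = 1025 × 9.81 / 1000 = 10.05525 kN/m³.
With the apex up, the centroid sits 2h/3 = 2 × 3.64/3 = 2.42667 m below the apex, so the centroid depth is h_c = 1.49 + 2.42667 = 3.91667 m.
A = ½ × 2.8 × 3.64 = 5.096 m².
Resultant F = γ·h_c·A = 10.05525 × 3.91667 × 5.096 = 200.696 kN.
I_c = b·h³/36 = 2.8 × 3.64³/36 = 3.75111 m⁴.
Centre of pressure: y_p = y_c + I_c/(y_c·A) = 3.91667 + 3.75111/(3.91667 × 5.096) = 3.91667 + 0.187937 = 4.10461 m along the plane.

h_p = 4.10 m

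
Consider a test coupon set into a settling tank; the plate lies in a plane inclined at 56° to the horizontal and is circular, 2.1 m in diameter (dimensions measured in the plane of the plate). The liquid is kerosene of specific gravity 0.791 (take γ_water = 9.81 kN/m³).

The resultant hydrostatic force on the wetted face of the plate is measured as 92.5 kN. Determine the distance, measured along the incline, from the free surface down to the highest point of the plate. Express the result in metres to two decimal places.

y_top ≈ 3.10 m

γ = 0.791 × 9.81 = 7.75971 kN/m³.
A = π(1.05)² = 3.46361 m².
From F = γ·h_c·A, the centroid depth is h_c = 92.5/(7.75971 × 3.46361) = 3.44165 m.
Let θ = 56° be the plate's angle to the horizontal; measure y along the incline from where the plane meets the free surface. Vertical depth h = y·sinθ with sinθ = 0.829038.
Along the incline, y_c = h_c/sinθ = 3.44165/0.829038 = 4.15138 m.
The centroid is at the centre, 1.05 m below the top of the plate, so the highest point sits at y_top = 4.15138 − 1.05 = 3.10138 m along the incline.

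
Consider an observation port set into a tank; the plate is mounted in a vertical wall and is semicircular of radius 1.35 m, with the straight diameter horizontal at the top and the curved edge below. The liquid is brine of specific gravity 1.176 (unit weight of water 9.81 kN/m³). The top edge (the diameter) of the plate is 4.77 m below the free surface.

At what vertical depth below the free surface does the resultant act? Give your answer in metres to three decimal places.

γ = 1.176 × 9.81 = 11.53656 kN/m³.
The centroid of a semicircle lies 4r/(3π) = 0.572958 m from the diameter, here below the top edge, so the centroid depth is h_c = 4.77 + 0.572958 = 5.34296 m.
A = πr²/2 = π × 1.35²/2 = 2.86278 m².
Resultant F = γ·h_c·A = 11.53656 × 5.34296 × 2.86278 = 176.46 kN.
I_c = (π/8 − 8/(9π))·r⁴ = 0.109757 × 1.35⁴ = 0.364559 m⁴.
Centre of pressure: y_p = y_c + I_c/(y_c·A) = 5.34296 + 0.364559/(5.34296 × 2.86278) = 5.34296 + 0.0238341 = 5.36679 m along the plane.

h_p = 5.367 m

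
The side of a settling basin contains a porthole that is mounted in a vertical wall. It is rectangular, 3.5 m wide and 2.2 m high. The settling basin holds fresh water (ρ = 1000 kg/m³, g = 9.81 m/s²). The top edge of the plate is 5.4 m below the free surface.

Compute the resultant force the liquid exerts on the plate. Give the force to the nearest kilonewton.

F ≈ 491 kN

γ = ρg = 1000 × 9.81 = 9810 N/m³ = 9.81 kN/m³.
The centroid lies 2.2/2 = 1.1 m below the top edge, so the centroid depth is h_c = 5.4 + 1.1 = 6.5 m.
A = 3.5 × 2.2 = 7.7 m².
Resultant F = γ·h_c·A = 9.81 × 6.5 × 7.7 = 490.99 kN.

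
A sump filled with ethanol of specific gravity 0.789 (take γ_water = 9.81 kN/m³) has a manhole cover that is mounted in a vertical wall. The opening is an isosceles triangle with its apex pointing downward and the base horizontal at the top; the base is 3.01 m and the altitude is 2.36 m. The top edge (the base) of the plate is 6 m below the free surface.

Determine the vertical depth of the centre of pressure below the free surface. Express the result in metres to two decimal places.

h_p = 6.83 m

γ = 0.789 × 9.81 = 7.74009 kN/m³.
With the apex down, the centroid sits h/3 = 2.36/3 = 0.786667 m below the base (the top edge), so the centroid depth is h_c = 6 + 0.786667 = 6.78667 m.
A = ½ × 3.01 × 2.36 = 3.5518 m².
Resultant F = γ·h_c·A = 7.74009 × 6.78667 × 3.5518 = 186.574 kN.
I_c = b·h³/36 = 3.01 × 2.36³/36 = 1.09901 m⁴.
Centre of pressure: y_p = y_c + I_c/(y_c·A) = 6.78667 + 1.09901/(6.78667 × 3.5518) = 6.78667 + 0.0455928 = 6.83226 m along the plane.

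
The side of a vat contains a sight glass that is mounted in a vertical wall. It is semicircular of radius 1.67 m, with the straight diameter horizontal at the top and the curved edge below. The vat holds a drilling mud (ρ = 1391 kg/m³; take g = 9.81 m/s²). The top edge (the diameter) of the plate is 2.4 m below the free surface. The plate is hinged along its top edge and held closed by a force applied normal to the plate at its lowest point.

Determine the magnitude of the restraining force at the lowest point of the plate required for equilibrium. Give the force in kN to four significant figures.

P ≈ 85.85 kN

γ = ρg = 1391 × 9.81 / 1000 = 13.64571 kN/m³.
The centroid of a semicircle lies 4r/(3π) = 0.70877 m from the diameter, here below the top edge, so the centroid depth is h_c = 2.4 + 0.70877 = 3.10877 m.
A = πr²/2 = π × 1.67²/2 = 4.38079 m².
Resultant F = γ·h_c·A = 13.64571 × 3.10877 × 4.38079 = 185.839 kN.
I_c = (π/8 − 8/(9π))·r⁴ = 0.109757 × 1.67⁴ = 0.853686 m⁴.
Centre of pressure: y_p = y_c + I_c/(y_c·A) = 3.10877 + 0.853686/(3.10877 × 4.38079) = 3.10877 + 0.0626841 = 3.17145 m along the plane.
The resultant acts 0.70877 + 0.0626841 = 0.771454 m (along the plate) below the hinge at the top edge, so the moment about the hinge is M = F × 0.771454 = 185.839 × 0.771454 = 143.366 kN·m.
A normal force at the bottom, 1.67 m from the hinge, must supply this moment: P = 143.366/1.67 = 85.8479 kN.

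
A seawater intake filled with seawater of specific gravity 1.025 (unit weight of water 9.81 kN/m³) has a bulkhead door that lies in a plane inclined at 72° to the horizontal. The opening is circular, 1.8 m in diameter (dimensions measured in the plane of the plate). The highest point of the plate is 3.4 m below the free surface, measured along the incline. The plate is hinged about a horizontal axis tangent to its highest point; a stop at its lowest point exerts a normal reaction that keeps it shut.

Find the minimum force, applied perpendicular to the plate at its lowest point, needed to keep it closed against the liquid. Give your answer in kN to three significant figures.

P ≈ 55.1 kN

γ = 1.025 × 9.81 = 10.05525 kN/m³.
Let θ = 72° be the plate's angle to the horizontal; measure y along the incline from where the plane meets the free surface. Vertical depth h = y·sinθ with sinθ = 0.951057.
The centroid is at the centre, 0.9 m below the top of the plate, so y_c = 3.4 + 0.9 = 4.3 m and h_c = 4.3 × 0.951057 = 4.08955 m.
A = π(0.9)² = 2.54469 m².
Resultant F = γ·h_c·A = 10.05525 × 4.08955 × 2.54469 = 104.641 kN.
I_c = πr⁴/4 = π × 0.9⁴/4 = 0.5153 m⁴.
Centre of pressure: y_p = y_c + I_c/(y_c·A) = 4.3 + 0.5153/(4.3 × 2.54469) = 4.3 + 0.047093 = 4.34709 m along the plane.
The resultant acts 0.9 + 0.047093 = 0.947093 m (along the plate) below the hinge at the top edge, so the moment about the hinge is M = F × 0.947093 = 104.641 × 0.947093 = 99.1048 kN·m.
A normal force at the bottom, 1.8 m from the hinge, must supply this moment: P = 99.1048/1.8 = 55.0582 kN.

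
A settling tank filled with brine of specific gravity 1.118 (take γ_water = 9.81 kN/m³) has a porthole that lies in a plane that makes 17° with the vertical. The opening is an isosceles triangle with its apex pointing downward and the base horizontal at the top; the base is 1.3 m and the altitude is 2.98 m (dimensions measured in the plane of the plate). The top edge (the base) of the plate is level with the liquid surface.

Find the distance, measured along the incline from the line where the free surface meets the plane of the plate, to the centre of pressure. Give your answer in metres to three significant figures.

y_p = 1.49 m

γ = 1.118 × 9.81 = 10.96758 kN/m³.
The plate makes 17° with the vertical, i.e. θ = 90° − 17° = 73° to the horizontal. Measuring y along the incline from the free-surface line, vertical depth h = y·sinθ with sinθ = 0.956305.
With the apex down, the centroid sits h/3 = 2.98/3 = 0.993333 m below the base (the top edge), so y_c = 0.993333 m and h_c = 0.993333 × 0.956305 = 0.949929 m.
A = ½ × 1.3 × 2.98 = 1.937 m².
Resultant F = γ·h_c·A = 10.96758 × 0.949929 × 1.937 = 20.1805 kN.
I_c = b·h³/36 = 1.3 × 2.98³/36 = 0.95563 m⁴.
Centre of pressure: y_p = y_c + I_c/(y_c·A) = 0.993333 + 0.95563/(0.993333 × 1.937) = 0.993333 + 0.496667 = 1.49 m along the plane.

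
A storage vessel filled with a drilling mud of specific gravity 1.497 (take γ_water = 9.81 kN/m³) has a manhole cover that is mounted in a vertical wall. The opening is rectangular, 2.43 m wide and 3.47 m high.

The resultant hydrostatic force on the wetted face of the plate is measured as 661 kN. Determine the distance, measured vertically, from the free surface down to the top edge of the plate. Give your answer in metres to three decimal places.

γ = 1.497 × 9.81 = 14.68557 kN/m³.
A = 2.43 × 3.47 = 8.4321 m².
From F = γ·h_c·A, the centroid depth is h_c = 661/(14.68557 × 8.4321) = 5.33795 m.
The centroid lies 3.47/2 = 1.735 m below the top edge, so the top edge sits at h_top = 5.33795 − 1.735 = 3.60295 m below the surface.

d_top ≈ 3.603 m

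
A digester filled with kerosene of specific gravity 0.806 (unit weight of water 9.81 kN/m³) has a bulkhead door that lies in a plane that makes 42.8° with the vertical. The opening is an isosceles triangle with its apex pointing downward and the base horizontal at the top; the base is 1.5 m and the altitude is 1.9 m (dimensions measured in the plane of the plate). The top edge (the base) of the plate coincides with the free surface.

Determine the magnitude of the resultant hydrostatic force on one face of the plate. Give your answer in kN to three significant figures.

γ = 0.806 × 9.81 = 7.90686 kN/m³.
The plate makes 42.8° with the vertical, i.e. θ = 90° − 42.8° = 47.2° to the horizontal. Measuring y along the incline from the free-surface line, vertical depth h = y·sinθ with sinθ = 0.733730.
With the apex down, the centroid sits h/3 = 1.9/3 = 0.633333 m below the base (the top edge), so y_c = 0.633333 m and h_c = 0.633333 × 0.733730 = 0.464695 m.
A = ½ × 1.5 × 1.9 = 1.425 m².
Resultant F = γ·h_c·A = 7.90686 × 0.464695 × 1.425 = 5.23585 kN.

F ≈ 5.24 kN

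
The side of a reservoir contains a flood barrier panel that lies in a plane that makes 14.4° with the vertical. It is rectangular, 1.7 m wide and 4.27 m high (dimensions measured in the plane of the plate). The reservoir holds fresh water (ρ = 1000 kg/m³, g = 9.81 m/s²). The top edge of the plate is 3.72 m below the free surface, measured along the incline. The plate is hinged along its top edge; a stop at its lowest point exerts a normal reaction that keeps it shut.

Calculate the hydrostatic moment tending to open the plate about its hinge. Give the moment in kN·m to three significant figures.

M ≈ 967 kN·m

γ = ρg = 1000 × 9.81 = 9810 N/m³ = 9.81 kN/m³.
The plate makes 14.4° with the vertical, i.e. θ = 90° − 14.4° = 75.6° to the horizontal. Measuring y along the incline from the free-surface line, vertical depth h = y·sinθ with sinθ = 0.968583.
The centroid lies 4.27/2 = 2.135 m below the top edge, so y_c = 3.72 + 2.135 = 5.855 m and h_c = 5.855 × 0.968583 = 5.67105 m.
A = 1.7 × 4.27 = 7.259 m².
Resultant F = γ·h_c·A = 9.81 × 5.67105 × 7.259 = 403.84 kN.
I_c = b·h³/12 = 1.7 × 4.27³/12 = 11.0294 m⁴.
Centre of pressure: y_p = y_c + I_c/(y_c·A) = 5.855 + 11.0294/(5.855 × 7.259) = 5.855 + 0.259506 = 6.11451 m along the plane.
The resultant acts 2.135 + 0.259506 = 2.39451 m (along the plate) below the hinge at the top edge, so the moment about the hinge is M = F × 2.39451 = 403.84 × 2.39451 = 966.999 kN·m.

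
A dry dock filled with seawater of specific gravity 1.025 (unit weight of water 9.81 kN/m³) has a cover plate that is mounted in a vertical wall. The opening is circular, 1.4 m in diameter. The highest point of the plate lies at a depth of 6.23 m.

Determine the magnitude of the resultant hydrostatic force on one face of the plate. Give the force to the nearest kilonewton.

F ≈ 107 kN

γ = 1.025 × 9.81 = 10.05525 kN/m³.
The centroid is at the centre, 0.7 m below the top of the plate, so the centroid depth is h_c = 6.23 + 0.7 = 6.93 m.
A = π(0.7)² = 1.53938 m².
Resultant F = γ·h_c·A = 10.05525 × 6.93 × 1.53938 = 107.268 kN.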